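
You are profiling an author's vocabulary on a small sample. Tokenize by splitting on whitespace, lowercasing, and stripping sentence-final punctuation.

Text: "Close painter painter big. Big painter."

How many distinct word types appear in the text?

3

Distinct types: {big, close, painter}
V = 3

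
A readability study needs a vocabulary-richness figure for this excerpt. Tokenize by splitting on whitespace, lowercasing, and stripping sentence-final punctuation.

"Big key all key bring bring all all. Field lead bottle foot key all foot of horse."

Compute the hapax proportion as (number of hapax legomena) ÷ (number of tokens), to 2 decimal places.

Frequencies: all:4, key:3, bring:2, foot:2, big:1, field:1, lead:1, bottle:1, of:1, horse:1
Hapax count = 6; token count = 17.
Ratio = 6 / 17 = 0.35

0.35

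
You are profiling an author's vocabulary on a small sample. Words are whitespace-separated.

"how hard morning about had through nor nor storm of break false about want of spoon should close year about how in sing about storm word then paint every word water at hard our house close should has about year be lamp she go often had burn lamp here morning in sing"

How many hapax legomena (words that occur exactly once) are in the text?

Frequencies: about:5, how:2, hard:2, morning:2, had:2, nor:2, storm:2, of:2, should:2, close:2, year:2, in:2, sing:2, word:2, lamp:2, through:1, break:1, false:1, want:1, spoon:1, … (14 more, each freq 1)
Hapax (freq=1): at, be, break, burn, every, false, go, has, here, house, often, our, paint, she, spoon, then, through, want, water

19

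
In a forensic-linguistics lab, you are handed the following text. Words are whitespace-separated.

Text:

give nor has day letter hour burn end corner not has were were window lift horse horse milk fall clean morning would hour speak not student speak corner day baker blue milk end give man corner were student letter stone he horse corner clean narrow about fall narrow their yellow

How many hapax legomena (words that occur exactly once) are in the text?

14

Frequencies: corner:4, were:3, horse:3, give:2, has:2, day:2, letter:2, hour:2, end:2, not:2, milk:2, fall:2, clean:2, speak:2, student:2, narrow:2, nor:1, burn:1, window:1, lift:1, … (10 more, each freq 1)
Hapax (freq=1): about, baker, blue, burn, he, lift, man, morning, nor, stone, their, window, would, yellow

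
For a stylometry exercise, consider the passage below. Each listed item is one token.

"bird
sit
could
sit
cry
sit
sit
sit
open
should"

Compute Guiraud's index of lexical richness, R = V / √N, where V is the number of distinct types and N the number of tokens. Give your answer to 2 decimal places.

N = 10, V = 6.
√N = 3.162278
R = 6 / 3.162278 = 1.90

1.90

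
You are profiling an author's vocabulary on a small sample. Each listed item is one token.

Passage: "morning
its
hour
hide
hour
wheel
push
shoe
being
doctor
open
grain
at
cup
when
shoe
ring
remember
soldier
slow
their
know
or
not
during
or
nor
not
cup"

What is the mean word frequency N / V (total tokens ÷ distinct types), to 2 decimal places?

N = 29 tokens, V = 24 types.
Mean frequency = N / V = 29 / 24 = 1.21

1.21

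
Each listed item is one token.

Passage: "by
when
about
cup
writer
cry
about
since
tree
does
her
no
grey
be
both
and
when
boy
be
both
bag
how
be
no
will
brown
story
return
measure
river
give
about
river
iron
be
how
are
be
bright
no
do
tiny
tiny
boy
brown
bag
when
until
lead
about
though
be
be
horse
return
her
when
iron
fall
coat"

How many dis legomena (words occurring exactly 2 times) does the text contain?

10

Frequencies: be:7, when:4, about:4, no:3, her:2, both:2, boy:2, bag:2, how:2, brown:2, return:2, river:2, iron:2, tiny:2, by:1, cup:1, writer:1, cry:1, since:1, tree:1, … (16 more, each freq 1)
Words with frequency 2: bag, both, boy, brown, her, how, iron, return, river, tiny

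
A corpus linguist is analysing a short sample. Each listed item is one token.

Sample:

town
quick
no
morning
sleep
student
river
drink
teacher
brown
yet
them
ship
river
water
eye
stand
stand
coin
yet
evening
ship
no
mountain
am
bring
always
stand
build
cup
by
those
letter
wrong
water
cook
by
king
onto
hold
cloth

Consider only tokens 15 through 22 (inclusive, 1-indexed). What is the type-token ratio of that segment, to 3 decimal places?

Segment tokens 15–22: water, eye, stand, stand, coin, yet, evening, ship
Segment N = 8, segment V = 7.
TTR = 7 / 8 = 0.875

0.875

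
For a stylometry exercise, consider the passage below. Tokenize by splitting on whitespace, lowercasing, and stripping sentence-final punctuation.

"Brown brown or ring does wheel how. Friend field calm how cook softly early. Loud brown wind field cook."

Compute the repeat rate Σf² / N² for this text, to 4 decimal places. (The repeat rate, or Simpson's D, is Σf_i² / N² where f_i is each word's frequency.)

Frequencies: brown:3, how:2, field:2, cook:2, or:1, ring:1, does:1, wheel:1, friend:1, calm:1, softly:1, early:1, loud:1, wind:1
Σf² = 31; N² = 361
Repeat rate = 31 / 361 = 0.0859

0.0859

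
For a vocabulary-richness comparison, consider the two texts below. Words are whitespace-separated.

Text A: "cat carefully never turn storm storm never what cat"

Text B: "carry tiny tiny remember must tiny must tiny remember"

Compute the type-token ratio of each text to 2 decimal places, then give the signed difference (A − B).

TTR(A) = 6/9 = 0.67
TTR(B) = 4/9 = 0.44
Difference = 0.67 − 0.44 = 0.23

0.23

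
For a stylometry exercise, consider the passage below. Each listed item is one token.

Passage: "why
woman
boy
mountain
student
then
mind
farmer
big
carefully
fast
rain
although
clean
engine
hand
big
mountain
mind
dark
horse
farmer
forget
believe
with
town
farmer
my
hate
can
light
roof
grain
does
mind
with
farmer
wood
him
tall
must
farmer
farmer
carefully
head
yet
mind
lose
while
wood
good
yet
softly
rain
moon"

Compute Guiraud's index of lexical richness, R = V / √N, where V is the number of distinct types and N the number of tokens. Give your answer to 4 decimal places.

N = 55, V = 40.
√N = 7.416198
R = 40 / 7.416198 = 5.3936

5.3936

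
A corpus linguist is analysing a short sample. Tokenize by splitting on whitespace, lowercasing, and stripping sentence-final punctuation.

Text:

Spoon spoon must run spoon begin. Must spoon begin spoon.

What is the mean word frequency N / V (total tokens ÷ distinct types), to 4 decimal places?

2.5000

N = 10 tokens, V = 4 types.
Mean frequency = N / V = 10 / 4 = 2.5000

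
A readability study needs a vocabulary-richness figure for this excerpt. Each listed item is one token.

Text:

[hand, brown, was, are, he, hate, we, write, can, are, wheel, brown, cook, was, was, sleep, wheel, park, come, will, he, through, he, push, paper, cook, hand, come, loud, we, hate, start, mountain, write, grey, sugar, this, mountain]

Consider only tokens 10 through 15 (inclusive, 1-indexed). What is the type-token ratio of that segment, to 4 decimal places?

0.8333

Segment tokens 10–15: are, wheel, brown, cook, was, was
Segment N = 6, segment V = 5.
TTR = 5 / 6 = 0.8333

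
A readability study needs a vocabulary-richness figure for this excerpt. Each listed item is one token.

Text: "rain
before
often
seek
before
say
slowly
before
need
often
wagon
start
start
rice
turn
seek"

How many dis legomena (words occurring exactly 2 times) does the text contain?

3

Frequencies: before:3, often:2, seek:2, start:2, rain:1, say:1, slowly:1, need:1, wagon:1, rice:1, turn:1
Words with frequency 2: often, seek, start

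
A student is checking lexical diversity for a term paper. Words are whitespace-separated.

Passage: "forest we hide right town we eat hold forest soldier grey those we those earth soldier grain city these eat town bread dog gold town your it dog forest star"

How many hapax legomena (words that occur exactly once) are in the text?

13

Frequencies: forest:3, we:3, town:3, eat:2, soldier:2, those:2, dog:2, hide:1, right:1, hold:1, grey:1, earth:1, grain:1, city:1, these:1, bread:1, gold:1, your:1, it:1, star:1
Hapax (freq=1): bread, city, earth, gold, grain, grey, hide, hold, it, right, star, these, your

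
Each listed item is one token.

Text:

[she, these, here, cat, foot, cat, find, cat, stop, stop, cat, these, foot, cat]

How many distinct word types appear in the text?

Distinct types: {cat, find, foot, here, she, stop, these}
V = 7

7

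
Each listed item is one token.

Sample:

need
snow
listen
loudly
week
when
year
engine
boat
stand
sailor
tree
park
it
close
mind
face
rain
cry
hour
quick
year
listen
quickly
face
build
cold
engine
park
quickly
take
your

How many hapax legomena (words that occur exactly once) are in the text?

Frequencies: listen:2, year:2, engine:2, park:2, face:2, quickly:2, need:1, snow:1, loudly:1, week:1, when:1, boat:1, stand:1, sailor:1, tree:1, it:1, close:1, mind:1, rain:1, cry:1, … (6 more, each freq 1)
Hapax (freq=1): boat, build, close, cold, cry, hour, it, loudly, mind, need, quick, rain, sailor, snow, stand, take, tree, week, when, your

20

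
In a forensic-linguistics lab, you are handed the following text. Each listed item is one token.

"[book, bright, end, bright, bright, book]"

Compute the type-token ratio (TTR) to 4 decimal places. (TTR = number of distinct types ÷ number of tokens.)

N = 6 tokens, V = 3 types.
TTR = V / N = 3 / 6 = 0.5000

0.5000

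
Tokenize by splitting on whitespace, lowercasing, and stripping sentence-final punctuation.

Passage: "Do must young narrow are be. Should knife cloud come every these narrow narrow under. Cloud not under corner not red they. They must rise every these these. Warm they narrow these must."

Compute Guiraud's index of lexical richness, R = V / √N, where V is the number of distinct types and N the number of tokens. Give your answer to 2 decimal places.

N = 33, V = 19.
√N = 5.744563
R = 19 / 5.744563 = 3.31

3.31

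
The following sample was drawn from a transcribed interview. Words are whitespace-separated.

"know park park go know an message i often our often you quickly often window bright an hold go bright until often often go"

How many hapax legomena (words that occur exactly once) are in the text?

Frequencies: often:5, go:3, know:2, park:2, an:2, bright:2, message:1, i:1, our:1, you:1, quickly:1, window:1, hold:1, until:1
Hapax (freq=1): hold, i, message, our, quickly, until, window, you

8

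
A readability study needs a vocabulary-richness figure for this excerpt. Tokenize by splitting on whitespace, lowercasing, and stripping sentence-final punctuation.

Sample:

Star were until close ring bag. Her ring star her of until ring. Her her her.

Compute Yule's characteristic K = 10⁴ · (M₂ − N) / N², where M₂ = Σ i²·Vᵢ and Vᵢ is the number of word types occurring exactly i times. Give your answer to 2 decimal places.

Frequencies: her:5, ring:3, star:2, until:2, were:1, close:1, bag:1, of:1
N = 16. Frequency spectrum: V_1=4, V_2=2, V_3=1, V_5=1
M₂ = 1²·4 + 2²·2 + 3²·1 + 5²·1 = 46
K = 10000 × (46 − 16) / 16² = 1171.88

1171.88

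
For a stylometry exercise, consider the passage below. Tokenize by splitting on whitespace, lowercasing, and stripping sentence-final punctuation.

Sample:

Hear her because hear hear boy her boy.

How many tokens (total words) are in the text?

8

Tokens: hear, her, because, hear, hear, boy, her, boy
N = 8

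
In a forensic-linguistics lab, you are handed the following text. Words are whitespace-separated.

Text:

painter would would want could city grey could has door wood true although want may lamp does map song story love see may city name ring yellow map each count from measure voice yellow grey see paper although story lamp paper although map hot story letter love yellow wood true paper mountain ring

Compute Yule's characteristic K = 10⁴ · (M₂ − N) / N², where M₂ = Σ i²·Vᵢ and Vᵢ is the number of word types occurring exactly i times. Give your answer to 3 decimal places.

Frequencies: although:3, map:3, story:3, yellow:3, paper:3, would:2, want:2, could:2, city:2, grey:2, wood:2, true:2, may:2, lamp:2, love:2, see:2, ring:2, painter:1, has:1, door:1, … (11 more, each freq 1)
N = 53. Frequency spectrum: V_1=14, V_2=12, V_3=5
M₂ = 1²·14 + 2²·12 + 3²·5 = 107
K = 10000 × (107 − 53) / 53² = 192.239

192.239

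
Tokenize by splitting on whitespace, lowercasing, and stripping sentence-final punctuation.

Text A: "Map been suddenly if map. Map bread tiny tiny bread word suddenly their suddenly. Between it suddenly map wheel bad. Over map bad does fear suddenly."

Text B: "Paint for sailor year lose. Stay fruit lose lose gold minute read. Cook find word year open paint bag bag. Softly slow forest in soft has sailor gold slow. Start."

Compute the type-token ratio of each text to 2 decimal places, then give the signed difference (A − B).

TTR(A) = 15/26 = 0.58
TTR(B) = 22/30 = 0.73
Difference = 0.58 − 0.73 = -0.15

-0.15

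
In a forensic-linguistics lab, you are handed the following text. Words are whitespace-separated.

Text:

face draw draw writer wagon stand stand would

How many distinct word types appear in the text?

6

Distinct types: {draw, face, stand, wagon, would, writer}
V = 6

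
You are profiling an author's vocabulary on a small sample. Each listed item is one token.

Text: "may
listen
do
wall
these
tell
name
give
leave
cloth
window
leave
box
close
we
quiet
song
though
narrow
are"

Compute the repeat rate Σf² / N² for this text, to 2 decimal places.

0.06

Frequencies: leave:2, may:1, listen:1, do:1, wall:1, these:1, tell:1, name:1, give:1, cloth:1, window:1, box:1, close:1, we:1, quiet:1, song:1, though:1, narrow:1, are:1
Σf² = 22; N² = 400
Repeat rate = 22 / 400 = 0.06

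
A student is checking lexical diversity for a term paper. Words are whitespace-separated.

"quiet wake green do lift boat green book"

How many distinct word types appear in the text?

7

Distinct types: {boat, book, do, green, lift, quiet, wake}
V = 7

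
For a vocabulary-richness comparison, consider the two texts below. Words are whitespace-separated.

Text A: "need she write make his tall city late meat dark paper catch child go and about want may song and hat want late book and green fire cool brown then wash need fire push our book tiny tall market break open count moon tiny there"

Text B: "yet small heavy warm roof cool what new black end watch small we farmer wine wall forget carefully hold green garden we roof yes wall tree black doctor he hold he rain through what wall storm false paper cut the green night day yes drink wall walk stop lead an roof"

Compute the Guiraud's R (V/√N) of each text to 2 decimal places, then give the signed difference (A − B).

A: V=36, N=45, R=5.37
B: V=38, N=51, R=5.32
Difference = 5.37 − 5.32 = 0.05

0.05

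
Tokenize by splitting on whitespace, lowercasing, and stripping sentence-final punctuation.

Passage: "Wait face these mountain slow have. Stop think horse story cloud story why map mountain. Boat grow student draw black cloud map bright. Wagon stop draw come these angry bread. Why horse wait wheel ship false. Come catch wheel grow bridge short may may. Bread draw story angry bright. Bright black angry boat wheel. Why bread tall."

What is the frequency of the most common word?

3

Frequencies: story:3, why:3, draw:3, bright:3, angry:3, bread:3, wheel:3, wait:2, these:2, mountain:2, stop:2, horse:2, cloud:2, map:2, boat:2, grow:2, black:2, come:2, may:2, face:1, … (11 more, each freq 1)
Most common: 'story' with frequency 3.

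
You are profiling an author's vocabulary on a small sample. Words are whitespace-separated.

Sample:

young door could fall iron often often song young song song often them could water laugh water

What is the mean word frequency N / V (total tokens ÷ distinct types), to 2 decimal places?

1.70

N = 17 tokens, V = 10 types.
Mean frequency = N / V = 17 / 10 = 1.70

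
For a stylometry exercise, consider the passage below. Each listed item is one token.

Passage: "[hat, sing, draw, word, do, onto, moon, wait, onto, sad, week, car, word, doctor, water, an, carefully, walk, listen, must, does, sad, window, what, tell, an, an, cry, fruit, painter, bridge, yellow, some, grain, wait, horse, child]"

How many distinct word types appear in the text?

31

Distinct types: {an, bridge, car, carefully, child, cry, do, doctor, does, draw, fruit, grain, hat, horse, listen, moon, must, onto, painter, sad, sing, some, tell, wait, walk, water, week, what, window, word, yellow}
V = 31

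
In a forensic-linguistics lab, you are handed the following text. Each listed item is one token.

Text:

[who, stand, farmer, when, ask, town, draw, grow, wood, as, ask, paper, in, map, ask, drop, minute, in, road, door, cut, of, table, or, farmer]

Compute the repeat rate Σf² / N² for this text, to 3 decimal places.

0.056

Frequencies: ask:3, farmer:2, in:2, who:1, stand:1, when:1, town:1, draw:1, grow:1, wood:1, as:1, paper:1, map:1, drop:1, minute:1, road:1, door:1, cut:1, of:1, table:1, … (1 more, each freq 1)
Σf² = 35; N² = 625
Repeat rate = 35 / 625 = 0.056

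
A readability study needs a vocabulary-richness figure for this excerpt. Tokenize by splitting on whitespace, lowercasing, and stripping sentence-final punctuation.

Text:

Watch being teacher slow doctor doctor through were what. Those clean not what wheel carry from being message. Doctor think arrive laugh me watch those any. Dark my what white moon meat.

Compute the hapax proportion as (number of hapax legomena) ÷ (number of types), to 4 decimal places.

0.8000

Frequencies: doctor:3, what:3, watch:2, being:2, those:2, teacher:1, slow:1, through:1, were:1, clean:1, not:1, wheel:1, carry:1, from:1, message:1, think:1, arrive:1, laugh:1, me:1, any:1, … (5 more, each freq 1)
Hapax count = 20; type count = 25.
Ratio = 20 / 25 = 0.8000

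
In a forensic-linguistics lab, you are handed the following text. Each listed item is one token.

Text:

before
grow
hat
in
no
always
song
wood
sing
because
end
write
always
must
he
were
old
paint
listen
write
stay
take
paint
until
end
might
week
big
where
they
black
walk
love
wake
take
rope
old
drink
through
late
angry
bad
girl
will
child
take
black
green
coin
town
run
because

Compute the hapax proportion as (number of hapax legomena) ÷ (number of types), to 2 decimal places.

0.81

Frequencies: take:3, always:2, because:2, end:2, write:2, old:2, paint:2, black:2, before:1, grow:1, hat:1, in:1, no:1, song:1, wood:1, sing:1, must:1, he:1, were:1, listen:1, … (23 more, each freq 1)
Hapax count = 35; type count = 43.
Ratio = 35 / 43 = 0.81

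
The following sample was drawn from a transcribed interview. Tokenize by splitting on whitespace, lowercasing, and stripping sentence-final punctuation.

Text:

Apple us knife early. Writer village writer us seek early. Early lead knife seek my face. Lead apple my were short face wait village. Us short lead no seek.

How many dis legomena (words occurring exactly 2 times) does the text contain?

Frequencies: us:3, early:3, seek:3, lead:3, apple:2, knife:2, writer:2, village:2, my:2, face:2, short:2, were:1, wait:1, no:1
Words with frequency 2: apple, face, knife, my, short, village, writer

7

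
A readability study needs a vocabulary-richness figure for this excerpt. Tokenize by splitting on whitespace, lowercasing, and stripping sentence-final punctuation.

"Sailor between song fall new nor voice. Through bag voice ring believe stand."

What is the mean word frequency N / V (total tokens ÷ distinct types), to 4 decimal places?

1.0833

N = 13 tokens, V = 12 types.
Mean frequency = N / V = 13 / 12 = 1.0833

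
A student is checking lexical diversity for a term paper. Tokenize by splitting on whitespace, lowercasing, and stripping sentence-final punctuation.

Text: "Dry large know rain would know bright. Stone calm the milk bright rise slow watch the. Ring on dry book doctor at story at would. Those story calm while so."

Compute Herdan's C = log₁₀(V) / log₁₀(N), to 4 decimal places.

0.9088

N = 30, V = 22.
log₁₀(V) = 1.342423, log₁₀(N) = 1.477121
C = 1.342423 / 1.477121 = 0.9088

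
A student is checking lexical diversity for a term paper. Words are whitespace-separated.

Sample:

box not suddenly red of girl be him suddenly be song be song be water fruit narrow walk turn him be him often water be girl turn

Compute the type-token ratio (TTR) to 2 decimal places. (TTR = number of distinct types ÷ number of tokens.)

N = 27 tokens, V = 15 types.
TTR = V / N = 15 / 27 = 0.56

0.56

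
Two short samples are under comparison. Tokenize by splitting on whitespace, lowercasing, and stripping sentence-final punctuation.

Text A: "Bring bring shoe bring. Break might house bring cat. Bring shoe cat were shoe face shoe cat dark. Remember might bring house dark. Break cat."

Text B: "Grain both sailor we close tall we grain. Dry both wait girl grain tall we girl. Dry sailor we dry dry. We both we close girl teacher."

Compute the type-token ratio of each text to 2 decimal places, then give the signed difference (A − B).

0.03

TTR(A) = 10/25 = 0.40
TTR(B) = 10/27 = 0.37
Difference = 0.40 − 0.37 = 0.03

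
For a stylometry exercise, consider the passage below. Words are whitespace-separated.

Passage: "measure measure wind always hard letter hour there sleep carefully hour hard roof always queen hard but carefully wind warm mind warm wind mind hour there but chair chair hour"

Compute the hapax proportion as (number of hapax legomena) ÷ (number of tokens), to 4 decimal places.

Frequencies: hour:4, wind:3, hard:3, measure:2, always:2, there:2, carefully:2, but:2, warm:2, mind:2, chair:2, letter:1, sleep:1, roof:1, queen:1
Hapax count = 4; token count = 30.
Ratio = 4 / 30 = 0.1333

0.1333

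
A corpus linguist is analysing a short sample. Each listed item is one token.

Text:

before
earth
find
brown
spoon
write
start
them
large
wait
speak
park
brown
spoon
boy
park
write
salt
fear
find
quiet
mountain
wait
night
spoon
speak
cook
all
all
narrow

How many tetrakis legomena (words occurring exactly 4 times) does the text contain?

Frequencies: spoon:3, find:2, brown:2, write:2, wait:2, speak:2, park:2, all:2, before:1, earth:1, start:1, them:1, large:1, boy:1, salt:1, fear:1, quiet:1, mountain:1, night:1, cook:1, … (1 more, each freq 1)
Words with frequency 4: (none)

0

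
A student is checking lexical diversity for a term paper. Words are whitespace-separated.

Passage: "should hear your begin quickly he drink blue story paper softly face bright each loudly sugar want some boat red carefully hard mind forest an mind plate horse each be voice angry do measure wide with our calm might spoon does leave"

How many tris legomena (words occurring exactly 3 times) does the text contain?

Frequencies: each:2, mind:2, should:1, hear:1, your:1, begin:1, quickly:1, he:1, drink:1, blue:1, story:1, paper:1, softly:1, face:1, bright:1, loudly:1, sugar:1, want:1, some:1, boat:1, … (20 more, each freq 1)
Words with frequency 3: (none)

0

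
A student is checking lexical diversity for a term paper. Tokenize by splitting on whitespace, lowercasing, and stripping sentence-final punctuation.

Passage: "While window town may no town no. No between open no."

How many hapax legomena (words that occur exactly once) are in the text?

Frequencies: no:4, town:2, while:1, window:1, may:1, between:1, open:1
Hapax (freq=1): between, may, open, while, window

5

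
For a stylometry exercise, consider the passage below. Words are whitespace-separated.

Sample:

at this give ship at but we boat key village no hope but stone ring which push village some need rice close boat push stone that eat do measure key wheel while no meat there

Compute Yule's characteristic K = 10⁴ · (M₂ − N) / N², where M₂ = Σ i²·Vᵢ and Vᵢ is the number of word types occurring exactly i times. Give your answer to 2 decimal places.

Frequencies: at:2, but:2, boat:2, key:2, village:2, no:2, stone:2, push:2, this:1, give:1, ship:1, we:1, hope:1, ring:1, which:1, some:1, need:1, rice:1, close:1, that:1, … (7 more, each freq 1)
N = 35. Frequency spectrum: V_1=19, V_2=8
M₂ = 1²·19 + 2²·8 = 51
K = 10000 × (51 − 35) / 35² = 130.61

130.61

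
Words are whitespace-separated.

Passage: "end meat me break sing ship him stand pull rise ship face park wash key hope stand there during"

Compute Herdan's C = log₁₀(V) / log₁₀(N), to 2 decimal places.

N = 19, V = 17.
log₁₀(V) = 1.230449, log₁₀(N) = 1.278754
C = 1.230449 / 1.278754 = 0.96

0.96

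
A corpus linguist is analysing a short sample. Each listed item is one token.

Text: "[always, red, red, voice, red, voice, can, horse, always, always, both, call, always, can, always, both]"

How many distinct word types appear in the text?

Distinct types: {always, both, call, can, horse, red, voice}
V = 7

7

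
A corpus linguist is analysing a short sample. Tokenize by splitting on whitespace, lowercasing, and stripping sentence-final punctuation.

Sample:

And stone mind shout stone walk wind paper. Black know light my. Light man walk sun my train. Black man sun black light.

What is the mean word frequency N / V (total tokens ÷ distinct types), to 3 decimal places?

N = 23 tokens, V = 14 types.
Mean frequency = N / V = 23 / 14 = 1.643

1.643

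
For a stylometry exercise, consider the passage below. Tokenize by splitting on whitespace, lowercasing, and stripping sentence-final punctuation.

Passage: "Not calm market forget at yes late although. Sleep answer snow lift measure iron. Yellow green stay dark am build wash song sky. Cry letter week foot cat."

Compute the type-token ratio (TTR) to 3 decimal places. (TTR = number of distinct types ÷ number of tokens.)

1.000

N = 28 tokens, V = 28 types.
TTR = V / N = 28 / 28 = 1.000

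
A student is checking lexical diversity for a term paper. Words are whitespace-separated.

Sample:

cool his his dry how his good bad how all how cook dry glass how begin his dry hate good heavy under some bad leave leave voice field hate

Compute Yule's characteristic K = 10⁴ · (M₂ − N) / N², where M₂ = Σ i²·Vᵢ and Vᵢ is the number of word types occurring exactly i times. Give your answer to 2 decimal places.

Frequencies: his:4, how:4, dry:3, good:2, bad:2, hate:2, leave:2, cool:1, all:1, cook:1, glass:1, begin:1, heavy:1, under:1, some:1, voice:1, field:1
N = 29. Frequency spectrum: V_1=10, V_2=4, V_3=1, V_4=2
M₂ = 1²·10 + 2²·4 + 3²·1 + 4²·2 = 67
K = 10000 × (67 − 29) / 29² = 451.84

451.84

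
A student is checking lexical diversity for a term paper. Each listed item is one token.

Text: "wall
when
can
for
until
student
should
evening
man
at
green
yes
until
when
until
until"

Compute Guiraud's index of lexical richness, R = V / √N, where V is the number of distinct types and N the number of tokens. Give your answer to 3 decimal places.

N = 16, V = 12.
√N = 4.000000
R = 12 / 4.000000 = 3.000

3.000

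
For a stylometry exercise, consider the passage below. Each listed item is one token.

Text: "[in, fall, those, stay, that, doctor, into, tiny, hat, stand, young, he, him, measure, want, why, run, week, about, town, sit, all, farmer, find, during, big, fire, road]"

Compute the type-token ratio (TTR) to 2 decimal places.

1.00

N = 28 tokens, V = 28 types.
TTR = V / N = 28 / 28 = 1.00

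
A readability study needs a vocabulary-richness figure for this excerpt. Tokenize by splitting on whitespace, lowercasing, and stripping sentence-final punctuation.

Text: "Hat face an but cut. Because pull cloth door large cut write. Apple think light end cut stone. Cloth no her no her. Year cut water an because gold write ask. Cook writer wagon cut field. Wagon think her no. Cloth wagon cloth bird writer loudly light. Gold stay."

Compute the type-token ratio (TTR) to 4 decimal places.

N = 49 tokens, V = 29 types.
TTR = V / N = 29 / 49 = 0.5918

0.5918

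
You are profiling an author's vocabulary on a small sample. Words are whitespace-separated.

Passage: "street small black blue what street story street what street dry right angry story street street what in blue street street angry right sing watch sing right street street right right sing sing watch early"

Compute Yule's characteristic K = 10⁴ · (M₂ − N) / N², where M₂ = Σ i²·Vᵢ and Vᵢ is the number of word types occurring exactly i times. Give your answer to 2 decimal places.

1110.20

Frequencies: street:10, right:5, sing:4, what:3, blue:2, story:2, angry:2, watch:2, small:1, black:1, dry:1, in:1, early:1
N = 35. Frequency spectrum: V_1=5, V_2=4, V_3=1, V_4=1, V_5=1, V_10=1
M₂ = 1²·5 + 2²·4 + 3²·1 + 4²·1 + 5²·1 + 10²·1 = 171
K = 10000 × (171 − 35) / 35² = 1110.20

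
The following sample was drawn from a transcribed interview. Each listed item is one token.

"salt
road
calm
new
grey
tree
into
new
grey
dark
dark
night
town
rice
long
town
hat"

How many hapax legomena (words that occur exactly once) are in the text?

Frequencies: new:2, grey:2, dark:2, town:2, salt:1, road:1, calm:1, tree:1, into:1, night:1, rice:1, long:1, hat:1
Hapax (freq=1): calm, hat, into, long, night, rice, road, salt, tree

9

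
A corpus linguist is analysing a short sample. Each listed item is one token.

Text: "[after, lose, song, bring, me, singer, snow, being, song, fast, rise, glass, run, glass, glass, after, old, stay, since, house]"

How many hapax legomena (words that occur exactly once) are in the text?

13

Frequencies: glass:3, after:2, song:2, lose:1, bring:1, me:1, singer:1, snow:1, being:1, fast:1, rise:1, run:1, old:1, stay:1, since:1, house:1
Hapax (freq=1): being, bring, fast, house, lose, me, old, rise, run, since, singer, snow, stay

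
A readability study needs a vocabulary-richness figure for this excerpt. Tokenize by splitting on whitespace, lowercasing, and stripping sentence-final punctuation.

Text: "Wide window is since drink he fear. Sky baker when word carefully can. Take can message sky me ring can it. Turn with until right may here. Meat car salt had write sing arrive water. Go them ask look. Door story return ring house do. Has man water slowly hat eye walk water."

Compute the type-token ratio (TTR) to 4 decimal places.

N = 53 tokens, V = 47 types.
TTR = V / N = 47 / 53 = 0.8868

0.8868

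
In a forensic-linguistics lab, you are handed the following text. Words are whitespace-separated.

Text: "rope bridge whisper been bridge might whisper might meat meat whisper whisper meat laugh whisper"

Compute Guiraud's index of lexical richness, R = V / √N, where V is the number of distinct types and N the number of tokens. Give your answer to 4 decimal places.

1.8074

N = 15, V = 7.
√N = 3.872983
R = 7 / 3.872983 = 1.8074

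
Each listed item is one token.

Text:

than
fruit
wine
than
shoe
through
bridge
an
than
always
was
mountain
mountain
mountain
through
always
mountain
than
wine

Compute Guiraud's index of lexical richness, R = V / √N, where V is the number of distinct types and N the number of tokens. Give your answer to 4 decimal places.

2.2942

N = 19, V = 10.
√N = 4.358899
R = 10 / 4.358899 = 2.2942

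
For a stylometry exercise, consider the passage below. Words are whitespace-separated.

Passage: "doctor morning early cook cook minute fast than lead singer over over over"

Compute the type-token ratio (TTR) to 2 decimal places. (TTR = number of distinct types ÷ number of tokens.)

N = 13 tokens, V = 10 types.
TTR = V / N = 10 / 13 = 0.77

0.77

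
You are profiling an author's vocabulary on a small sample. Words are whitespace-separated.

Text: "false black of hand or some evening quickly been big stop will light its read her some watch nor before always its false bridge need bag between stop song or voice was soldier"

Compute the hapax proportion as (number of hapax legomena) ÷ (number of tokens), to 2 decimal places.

Frequencies: false:2, or:2, some:2, stop:2, its:2, black:1, of:1, hand:1, evening:1, quickly:1, been:1, big:1, will:1, light:1, read:1, her:1, watch:1, nor:1, before:1, always:1, … (8 more, each freq 1)
Hapax count = 23; token count = 33.
Ratio = 23 / 33 = 0.70

0.70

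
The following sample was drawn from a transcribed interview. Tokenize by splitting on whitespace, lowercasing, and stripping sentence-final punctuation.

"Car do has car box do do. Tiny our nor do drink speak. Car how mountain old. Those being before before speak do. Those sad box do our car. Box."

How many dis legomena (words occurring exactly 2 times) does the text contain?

Frequencies: do:6, car:4, box:3, our:2, speak:2, those:2, before:2, has:1, tiny:1, nor:1, drink:1, how:1, mountain:1, old:1, being:1, sad:1
Words with frequency 2: before, our, speak, those

4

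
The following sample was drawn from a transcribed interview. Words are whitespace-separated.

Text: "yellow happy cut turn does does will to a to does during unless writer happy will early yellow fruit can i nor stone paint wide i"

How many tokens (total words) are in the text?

Tokens: yellow, happy, cut, turn, does, does, will, to, a, to, does, during, unless, writer, happy, will, early, yellow, fruit, can, i, nor, stone, paint, wide, i
N = 26

26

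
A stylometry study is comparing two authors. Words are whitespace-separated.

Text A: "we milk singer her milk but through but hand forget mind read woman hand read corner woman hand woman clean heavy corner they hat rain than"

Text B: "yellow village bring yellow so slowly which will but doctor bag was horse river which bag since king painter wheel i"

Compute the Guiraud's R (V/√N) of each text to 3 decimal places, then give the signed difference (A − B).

-0.398

A: V=18, N=26, R=3.530
B: V=18, N=21, R=3.928
Difference = 3.530 − 3.928 = -0.398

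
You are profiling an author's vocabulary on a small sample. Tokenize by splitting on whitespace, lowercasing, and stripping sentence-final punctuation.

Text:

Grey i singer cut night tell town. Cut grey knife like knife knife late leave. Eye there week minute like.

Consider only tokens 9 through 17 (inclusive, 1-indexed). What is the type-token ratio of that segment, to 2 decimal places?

0.78

Segment tokens 9–17: grey, knife, like, knife, knife, late, leave, eye, there
Segment N = 9, segment V = 7.
TTR = 7 / 9 = 0.78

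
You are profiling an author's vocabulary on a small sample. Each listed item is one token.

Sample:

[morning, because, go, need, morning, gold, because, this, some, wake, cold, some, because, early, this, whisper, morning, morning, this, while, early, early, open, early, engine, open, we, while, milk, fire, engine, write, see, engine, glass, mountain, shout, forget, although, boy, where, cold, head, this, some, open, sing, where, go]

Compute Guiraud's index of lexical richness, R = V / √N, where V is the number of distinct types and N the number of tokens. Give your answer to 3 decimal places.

N = 49, V = 28.
√N = 7.000000
R = 28 / 7.000000 = 4.000

4.000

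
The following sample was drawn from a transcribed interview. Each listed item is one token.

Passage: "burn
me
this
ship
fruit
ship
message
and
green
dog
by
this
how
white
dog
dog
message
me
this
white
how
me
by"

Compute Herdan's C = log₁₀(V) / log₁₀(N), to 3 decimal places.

N = 23, V = 12.
log₁₀(V) = 1.079181, log₁₀(N) = 1.361728
C = 1.079181 / 1.361728 = 0.793

0.793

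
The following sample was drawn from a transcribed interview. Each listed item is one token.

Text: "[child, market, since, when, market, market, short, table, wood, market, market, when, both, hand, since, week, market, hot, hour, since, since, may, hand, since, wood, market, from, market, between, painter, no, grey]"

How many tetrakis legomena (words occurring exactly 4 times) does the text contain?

Frequencies: market:8, since:5, when:2, wood:2, hand:2, child:1, short:1, table:1, both:1, week:1, hot:1, hour:1, may:1, from:1, between:1, painter:1, no:1, grey:1
Words with frequency 4: (none)

0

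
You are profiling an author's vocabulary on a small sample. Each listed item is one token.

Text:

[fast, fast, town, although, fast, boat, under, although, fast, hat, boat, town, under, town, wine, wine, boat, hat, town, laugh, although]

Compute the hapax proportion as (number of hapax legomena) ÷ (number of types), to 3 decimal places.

0.125

Frequencies: fast:4, town:4, although:3, boat:3, under:2, hat:2, wine:2, laugh:1
Hapax count = 1; type count = 8.
Ratio = 1 / 8 = 0.125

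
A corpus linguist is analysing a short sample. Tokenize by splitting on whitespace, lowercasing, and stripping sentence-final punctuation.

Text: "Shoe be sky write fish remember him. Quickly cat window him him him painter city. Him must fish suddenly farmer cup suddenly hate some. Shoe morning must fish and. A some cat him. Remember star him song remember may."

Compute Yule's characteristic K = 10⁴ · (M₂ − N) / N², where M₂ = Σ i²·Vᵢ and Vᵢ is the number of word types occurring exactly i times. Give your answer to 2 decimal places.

420.78

Frequencies: him:7, fish:3, remember:3, shoe:2, cat:2, must:2, suddenly:2, some:2, be:1, sky:1, write:1, quickly:1, window:1, painter:1, city:1, farmer:1, cup:1, hate:1, morning:1, and:1, … (4 more, each freq 1)
N = 39. Frequency spectrum: V_1=16, V_2=5, V_3=2, V_7=1
M₂ = 1²·16 + 2²·5 + 3²·2 + 7²·1 = 103
K = 10000 × (103 − 39) / 39² = 420.78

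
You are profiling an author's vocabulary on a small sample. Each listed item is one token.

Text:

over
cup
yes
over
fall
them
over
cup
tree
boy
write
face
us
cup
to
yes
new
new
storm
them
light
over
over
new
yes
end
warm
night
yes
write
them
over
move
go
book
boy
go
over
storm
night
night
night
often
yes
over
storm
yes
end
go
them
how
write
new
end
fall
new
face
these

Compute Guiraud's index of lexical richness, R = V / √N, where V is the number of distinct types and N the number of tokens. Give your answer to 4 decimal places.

3.0200

N = 58, V = 23.
√N = 7.615773
R = 23 / 7.615773 = 3.0200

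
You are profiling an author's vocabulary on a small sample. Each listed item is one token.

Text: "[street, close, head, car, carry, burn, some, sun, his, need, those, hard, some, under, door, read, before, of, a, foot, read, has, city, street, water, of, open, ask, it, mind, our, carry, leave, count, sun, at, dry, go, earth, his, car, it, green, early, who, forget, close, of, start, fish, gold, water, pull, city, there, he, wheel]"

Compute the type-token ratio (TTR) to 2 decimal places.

0.77

N = 57 tokens, V = 44 types.
TTR = V / N = 44 / 57 = 0.77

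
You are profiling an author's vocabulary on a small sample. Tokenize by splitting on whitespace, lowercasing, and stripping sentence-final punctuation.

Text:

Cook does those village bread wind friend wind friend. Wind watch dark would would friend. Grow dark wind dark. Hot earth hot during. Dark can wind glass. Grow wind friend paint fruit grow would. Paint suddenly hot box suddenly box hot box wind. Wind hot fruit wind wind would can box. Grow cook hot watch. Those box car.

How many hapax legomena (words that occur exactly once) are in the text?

Frequencies: wind:10, hot:6, box:5, friend:4, dark:4, would:4, grow:4, cook:2, those:2, watch:2, can:2, paint:2, fruit:2, suddenly:2, does:1, village:1, bread:1, earth:1, during:1, glass:1, … (1 more, each freq 1)
Hapax (freq=1): bread, car, does, during, earth, glass, village

7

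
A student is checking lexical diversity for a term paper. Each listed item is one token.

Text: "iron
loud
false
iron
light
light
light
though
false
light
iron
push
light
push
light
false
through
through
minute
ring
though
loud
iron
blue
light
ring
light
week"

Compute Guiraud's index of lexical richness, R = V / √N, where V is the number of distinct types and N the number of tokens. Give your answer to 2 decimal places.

N = 28, V = 11.
√N = 5.291503
R = 11 / 5.291503 = 2.08

2.08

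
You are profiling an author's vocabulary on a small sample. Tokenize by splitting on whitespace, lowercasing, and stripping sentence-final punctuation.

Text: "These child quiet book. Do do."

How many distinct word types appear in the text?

Distinct types: {book, child, do, quiet, these}
V = 5

5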